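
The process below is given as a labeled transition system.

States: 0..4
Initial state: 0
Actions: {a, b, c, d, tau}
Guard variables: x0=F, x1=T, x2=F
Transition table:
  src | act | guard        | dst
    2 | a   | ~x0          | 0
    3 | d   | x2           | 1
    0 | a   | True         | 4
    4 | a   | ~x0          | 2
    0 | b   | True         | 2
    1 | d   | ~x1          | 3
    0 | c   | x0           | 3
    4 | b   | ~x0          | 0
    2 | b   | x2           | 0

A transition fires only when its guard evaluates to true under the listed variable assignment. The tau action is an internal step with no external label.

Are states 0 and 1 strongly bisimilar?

Bisimulation quotient by refinement:
  P[0] = {{0,1,2,3,4}}
  P[1] = {{0,4},{1,3},{2}}
  P[2] = {{0},{1,3},{2},{4}}
stable after 3 split(s): 4 block(s)
class of 0: {0}; class of 1: {1,3}

Answer: NOT BISIMILAR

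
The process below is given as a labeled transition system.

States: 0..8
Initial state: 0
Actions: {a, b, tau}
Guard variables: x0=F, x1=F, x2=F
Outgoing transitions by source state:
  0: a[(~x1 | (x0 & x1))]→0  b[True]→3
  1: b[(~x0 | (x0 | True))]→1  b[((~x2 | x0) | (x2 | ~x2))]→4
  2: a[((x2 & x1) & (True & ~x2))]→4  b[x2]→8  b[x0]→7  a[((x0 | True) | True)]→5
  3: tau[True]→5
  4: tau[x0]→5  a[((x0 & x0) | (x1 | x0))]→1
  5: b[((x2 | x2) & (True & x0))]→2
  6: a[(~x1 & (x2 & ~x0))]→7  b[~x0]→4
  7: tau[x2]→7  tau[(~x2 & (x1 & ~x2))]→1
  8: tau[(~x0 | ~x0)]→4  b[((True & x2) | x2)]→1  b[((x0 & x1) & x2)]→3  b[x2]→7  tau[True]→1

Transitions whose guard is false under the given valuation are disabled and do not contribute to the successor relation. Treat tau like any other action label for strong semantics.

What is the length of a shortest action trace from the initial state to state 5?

BFS to 5:
  L0 = {0}
  L1 = {3}
  L2 = {5}
5 enters at depth 2; path b·tau

Answer: 2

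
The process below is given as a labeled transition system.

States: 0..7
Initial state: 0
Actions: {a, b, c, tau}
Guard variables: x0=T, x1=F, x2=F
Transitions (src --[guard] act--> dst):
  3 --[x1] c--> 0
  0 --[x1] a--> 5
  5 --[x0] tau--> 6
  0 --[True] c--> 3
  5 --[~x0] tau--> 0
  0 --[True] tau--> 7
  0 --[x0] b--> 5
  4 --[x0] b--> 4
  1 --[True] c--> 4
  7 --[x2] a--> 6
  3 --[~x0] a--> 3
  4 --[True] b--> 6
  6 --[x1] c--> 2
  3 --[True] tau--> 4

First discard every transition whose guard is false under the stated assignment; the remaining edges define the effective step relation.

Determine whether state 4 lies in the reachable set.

Guard filter leaves 8 enabled edge(s).
L0 = {0}
L1 = {3,5,7}  total {0,3,5,7}
L2 = {4,6}  total {0,3,4,5,6,7}
Reach set: {0,3,4,5,6,7}
witness 4: c·tau

Answer: REACHABLE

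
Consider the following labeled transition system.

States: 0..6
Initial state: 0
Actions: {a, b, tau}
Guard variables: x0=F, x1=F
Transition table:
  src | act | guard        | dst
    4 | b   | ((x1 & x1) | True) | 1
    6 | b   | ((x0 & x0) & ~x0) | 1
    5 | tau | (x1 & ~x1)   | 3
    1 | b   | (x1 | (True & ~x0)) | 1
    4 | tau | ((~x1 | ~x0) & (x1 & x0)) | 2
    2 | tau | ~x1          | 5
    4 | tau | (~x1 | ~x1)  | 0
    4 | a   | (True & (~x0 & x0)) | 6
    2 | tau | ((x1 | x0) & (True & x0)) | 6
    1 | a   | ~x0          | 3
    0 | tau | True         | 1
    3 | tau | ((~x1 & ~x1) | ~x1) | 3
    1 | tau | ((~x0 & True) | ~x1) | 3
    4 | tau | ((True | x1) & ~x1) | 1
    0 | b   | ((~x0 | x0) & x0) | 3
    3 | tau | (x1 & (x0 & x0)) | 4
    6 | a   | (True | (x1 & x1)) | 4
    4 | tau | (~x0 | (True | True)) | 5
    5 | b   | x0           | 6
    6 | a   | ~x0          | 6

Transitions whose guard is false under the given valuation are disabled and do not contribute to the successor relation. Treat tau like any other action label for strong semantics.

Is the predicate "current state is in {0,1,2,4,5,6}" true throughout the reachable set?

Answer: INVARIANT VIOLATED at state 3

Analysis:
Allowed set {0,1,2,4,5,6}
Reach set: {0,1,3}
  0: ok
  1: ok
  3: VIOLATES
reach 3 via tau·a — violates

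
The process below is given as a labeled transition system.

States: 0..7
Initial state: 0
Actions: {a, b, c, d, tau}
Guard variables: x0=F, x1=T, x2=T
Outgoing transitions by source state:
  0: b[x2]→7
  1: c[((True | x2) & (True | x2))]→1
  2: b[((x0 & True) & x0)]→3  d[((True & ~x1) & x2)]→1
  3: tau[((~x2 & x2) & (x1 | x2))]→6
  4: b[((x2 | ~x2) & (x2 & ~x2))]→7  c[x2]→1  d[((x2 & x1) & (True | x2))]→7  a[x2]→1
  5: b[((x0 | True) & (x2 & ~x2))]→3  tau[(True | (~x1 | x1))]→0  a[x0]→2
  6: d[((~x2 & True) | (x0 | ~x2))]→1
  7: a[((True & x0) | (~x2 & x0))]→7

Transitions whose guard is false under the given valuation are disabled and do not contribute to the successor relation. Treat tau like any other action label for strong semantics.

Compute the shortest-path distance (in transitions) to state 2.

Answer: UNREACHABLE

Trace:
Layered search for 2:
  L0 = {0}
  L1 = {7}
2 never appears.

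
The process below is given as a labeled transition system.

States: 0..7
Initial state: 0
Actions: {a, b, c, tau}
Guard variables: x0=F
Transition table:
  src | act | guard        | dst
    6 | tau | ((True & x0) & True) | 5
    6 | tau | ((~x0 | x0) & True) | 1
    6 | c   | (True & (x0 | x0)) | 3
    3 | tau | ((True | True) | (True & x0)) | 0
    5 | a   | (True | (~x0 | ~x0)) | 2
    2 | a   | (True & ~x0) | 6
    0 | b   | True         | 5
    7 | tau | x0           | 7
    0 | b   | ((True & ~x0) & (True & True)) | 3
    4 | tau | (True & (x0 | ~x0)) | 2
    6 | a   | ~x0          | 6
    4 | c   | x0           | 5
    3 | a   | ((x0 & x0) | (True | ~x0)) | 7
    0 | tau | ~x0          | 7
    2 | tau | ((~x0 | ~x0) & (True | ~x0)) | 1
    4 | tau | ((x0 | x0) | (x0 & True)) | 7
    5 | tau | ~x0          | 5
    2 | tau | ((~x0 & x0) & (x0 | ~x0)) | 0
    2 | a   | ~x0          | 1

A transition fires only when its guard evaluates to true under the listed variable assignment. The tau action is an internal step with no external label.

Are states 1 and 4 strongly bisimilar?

Answer: NOT BISIMILAR

Analysis:
Refine partition for ~:
  P[0] = {{0,1,2,3,4,5,6,7}}
  P[1] = {{0},{1,7},{2,3,5,6},{4}}
  P[2] = {{0},{1,7},{2},{3},{4},{5},{6}}
Fixed point at round 3; 7 class(es).
[1]={1,7}  [4]={4}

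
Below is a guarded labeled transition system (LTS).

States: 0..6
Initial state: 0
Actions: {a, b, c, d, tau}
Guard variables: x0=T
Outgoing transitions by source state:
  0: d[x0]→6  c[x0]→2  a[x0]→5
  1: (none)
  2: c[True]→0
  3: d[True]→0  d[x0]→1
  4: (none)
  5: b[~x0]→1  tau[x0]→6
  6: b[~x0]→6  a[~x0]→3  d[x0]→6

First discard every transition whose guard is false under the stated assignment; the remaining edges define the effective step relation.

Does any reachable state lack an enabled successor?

R = {0,2,5,6}
  0: a→5  c→2  d→6  [3 out]
  2: c→0  [1 out]
  5: tau→6  [1 out]
  6: d→6  [1 out]

Answer: DEADLOCK-FREE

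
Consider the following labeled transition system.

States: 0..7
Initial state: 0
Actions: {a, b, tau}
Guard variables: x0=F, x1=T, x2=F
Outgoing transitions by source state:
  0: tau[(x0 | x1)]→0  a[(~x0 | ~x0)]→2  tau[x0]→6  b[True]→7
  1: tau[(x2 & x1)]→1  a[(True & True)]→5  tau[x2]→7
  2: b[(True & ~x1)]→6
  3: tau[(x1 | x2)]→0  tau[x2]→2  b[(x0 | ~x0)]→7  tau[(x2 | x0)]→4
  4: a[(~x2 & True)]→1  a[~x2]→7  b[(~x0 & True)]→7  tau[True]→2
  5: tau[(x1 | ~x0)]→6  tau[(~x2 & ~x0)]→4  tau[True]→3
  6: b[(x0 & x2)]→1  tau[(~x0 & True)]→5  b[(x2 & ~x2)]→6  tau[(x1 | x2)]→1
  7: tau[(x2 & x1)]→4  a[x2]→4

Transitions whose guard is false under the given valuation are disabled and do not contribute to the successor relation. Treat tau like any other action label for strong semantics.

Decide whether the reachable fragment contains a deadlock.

Answer: DEADLOCK at state 2

Trace:
R = {0,2,7}
  0: a→2  b→7  tau→0  [3 out]
  2: ∅  [STUCK]
  7: ∅  [STUCK]
Path to 2: a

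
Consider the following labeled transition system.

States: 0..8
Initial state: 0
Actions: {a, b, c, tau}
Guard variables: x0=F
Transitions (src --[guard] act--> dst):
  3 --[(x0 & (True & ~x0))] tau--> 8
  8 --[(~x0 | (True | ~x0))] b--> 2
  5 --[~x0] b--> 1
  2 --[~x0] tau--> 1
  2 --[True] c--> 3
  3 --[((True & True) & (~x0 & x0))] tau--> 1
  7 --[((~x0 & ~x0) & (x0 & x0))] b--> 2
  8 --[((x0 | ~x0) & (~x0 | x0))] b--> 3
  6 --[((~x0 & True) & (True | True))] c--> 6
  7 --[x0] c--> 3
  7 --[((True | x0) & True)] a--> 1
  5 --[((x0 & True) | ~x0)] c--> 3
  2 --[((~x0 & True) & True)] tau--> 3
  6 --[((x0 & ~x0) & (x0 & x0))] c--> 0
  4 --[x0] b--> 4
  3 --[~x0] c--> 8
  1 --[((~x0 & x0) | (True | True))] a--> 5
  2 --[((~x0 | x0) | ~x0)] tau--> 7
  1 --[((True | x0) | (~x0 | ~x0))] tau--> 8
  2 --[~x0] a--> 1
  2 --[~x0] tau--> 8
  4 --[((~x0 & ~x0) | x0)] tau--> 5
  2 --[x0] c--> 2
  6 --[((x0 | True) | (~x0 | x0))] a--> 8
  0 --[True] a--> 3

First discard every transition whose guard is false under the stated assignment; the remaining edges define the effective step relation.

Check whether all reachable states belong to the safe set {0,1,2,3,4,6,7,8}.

Safe = {0,1,2,3,4,6,7,8}
Reach set: {0,1,2,3,5,7,8}
  0: ok
  1: ok
  2: ok
  3: ok
  5: VIOLATES
  7: ok
  8: ok
reach 5 via a·c·b·tau·a — violates

Answer: INVARIANT VIOLATED at state 5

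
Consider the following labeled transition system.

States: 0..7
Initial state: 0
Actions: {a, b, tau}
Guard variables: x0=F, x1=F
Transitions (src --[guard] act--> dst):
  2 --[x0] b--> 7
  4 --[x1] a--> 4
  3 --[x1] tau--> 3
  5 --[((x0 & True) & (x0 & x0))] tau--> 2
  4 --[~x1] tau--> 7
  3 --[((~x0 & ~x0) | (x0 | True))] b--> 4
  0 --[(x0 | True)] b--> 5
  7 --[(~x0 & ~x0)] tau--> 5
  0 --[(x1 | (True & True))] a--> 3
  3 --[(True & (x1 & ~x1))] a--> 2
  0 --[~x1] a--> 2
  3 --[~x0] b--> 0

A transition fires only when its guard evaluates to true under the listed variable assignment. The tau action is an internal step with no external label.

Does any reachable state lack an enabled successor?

Reach set: {0,2,3,4,5,7}
  0: a→2  a→3  b→5  [3 exit(s)]
  2: ∅  [STUCK]
  3: b→0  b→4  [2 exit(s)]
  4: tau→7  [1 exit(s)]
  5: ∅  [STUCK]
  7: tau→5  [1 exit(s)]
trace reaching 2: a

Answer: DEADLOCK at state 2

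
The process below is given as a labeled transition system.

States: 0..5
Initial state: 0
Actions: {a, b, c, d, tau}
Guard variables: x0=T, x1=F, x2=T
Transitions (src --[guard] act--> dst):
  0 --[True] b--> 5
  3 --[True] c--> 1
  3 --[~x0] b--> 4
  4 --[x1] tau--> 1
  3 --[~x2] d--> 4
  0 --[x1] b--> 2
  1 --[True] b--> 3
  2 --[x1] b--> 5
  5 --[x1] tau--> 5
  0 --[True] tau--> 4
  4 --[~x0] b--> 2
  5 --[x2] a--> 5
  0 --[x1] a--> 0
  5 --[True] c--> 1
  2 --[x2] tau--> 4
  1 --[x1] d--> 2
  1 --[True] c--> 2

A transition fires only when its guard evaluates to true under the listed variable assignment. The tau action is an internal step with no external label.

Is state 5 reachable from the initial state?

Answer: REACHABLE

Analysis:
8 transition(s) survive guard evaluation.
depth 0: {0}
depth 1: {4,5}  now seen {0,4,5}
depth 2: {1}  now seen {0,1,4,5}
depth 3: {2,3}  now seen {0,1,2,3,4,5}
Reachable = {0,1,2,3,4,5}
Path to 5: b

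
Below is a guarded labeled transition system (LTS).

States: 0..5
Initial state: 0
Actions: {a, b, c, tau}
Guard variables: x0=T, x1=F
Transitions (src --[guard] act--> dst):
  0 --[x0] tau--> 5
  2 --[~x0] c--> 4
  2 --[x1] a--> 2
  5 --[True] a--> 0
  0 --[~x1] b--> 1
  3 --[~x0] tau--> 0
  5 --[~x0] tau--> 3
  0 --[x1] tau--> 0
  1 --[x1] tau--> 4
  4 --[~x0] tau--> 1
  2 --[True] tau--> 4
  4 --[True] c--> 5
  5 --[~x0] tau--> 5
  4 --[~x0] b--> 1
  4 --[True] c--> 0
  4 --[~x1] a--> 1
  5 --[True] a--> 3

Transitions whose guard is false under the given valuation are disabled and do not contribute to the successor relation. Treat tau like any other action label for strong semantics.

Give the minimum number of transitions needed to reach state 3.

Answer: 2

Trace:
BFS to 3:
  Layer 0: {0}
  Layer 1: {1,5}
  Layer 2: {3}
depth(3)=2, e.g. tau·a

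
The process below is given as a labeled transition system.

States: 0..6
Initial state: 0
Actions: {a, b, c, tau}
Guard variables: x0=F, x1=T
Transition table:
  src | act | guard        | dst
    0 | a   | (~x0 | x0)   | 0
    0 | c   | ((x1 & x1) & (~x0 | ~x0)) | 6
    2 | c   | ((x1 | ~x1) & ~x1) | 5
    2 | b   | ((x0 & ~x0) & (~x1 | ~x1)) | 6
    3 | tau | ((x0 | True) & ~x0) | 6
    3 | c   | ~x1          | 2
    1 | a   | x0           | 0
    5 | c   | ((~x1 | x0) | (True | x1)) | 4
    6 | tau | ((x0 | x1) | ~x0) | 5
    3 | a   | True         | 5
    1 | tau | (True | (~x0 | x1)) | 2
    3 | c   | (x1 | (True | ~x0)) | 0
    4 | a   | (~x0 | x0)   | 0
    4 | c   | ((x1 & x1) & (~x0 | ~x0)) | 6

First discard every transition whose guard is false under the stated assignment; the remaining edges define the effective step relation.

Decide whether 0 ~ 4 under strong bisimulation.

Answer: BISIMILAR

Trace:
Bisimulation quotient by refinement:
  P[0] = {{0,1,2,3,4,5,6}}
  P[1] = {{0,4},{1,6},{2},{3},{5}}
  P[2] = {{0,4},{1},{2},{3},{5},{6}}
Fixed point at round 3; 6 class(es).
[0]={0,4}  [4]={0,4}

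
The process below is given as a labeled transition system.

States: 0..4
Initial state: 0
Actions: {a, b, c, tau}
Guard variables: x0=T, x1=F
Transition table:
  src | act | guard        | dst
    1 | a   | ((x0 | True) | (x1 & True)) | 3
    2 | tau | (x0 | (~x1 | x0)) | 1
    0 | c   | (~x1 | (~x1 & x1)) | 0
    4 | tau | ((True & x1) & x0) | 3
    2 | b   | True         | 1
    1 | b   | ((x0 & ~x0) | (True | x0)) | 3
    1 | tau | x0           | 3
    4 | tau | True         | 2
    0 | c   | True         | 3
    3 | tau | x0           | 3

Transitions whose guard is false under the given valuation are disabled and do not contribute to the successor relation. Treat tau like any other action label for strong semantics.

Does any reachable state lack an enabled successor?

Answer: DEADLOCK-FREE

Working:
Reach set: {0,3}
  0: c→0  c→3  [deg 2]
  3: tau→3  [deg 1]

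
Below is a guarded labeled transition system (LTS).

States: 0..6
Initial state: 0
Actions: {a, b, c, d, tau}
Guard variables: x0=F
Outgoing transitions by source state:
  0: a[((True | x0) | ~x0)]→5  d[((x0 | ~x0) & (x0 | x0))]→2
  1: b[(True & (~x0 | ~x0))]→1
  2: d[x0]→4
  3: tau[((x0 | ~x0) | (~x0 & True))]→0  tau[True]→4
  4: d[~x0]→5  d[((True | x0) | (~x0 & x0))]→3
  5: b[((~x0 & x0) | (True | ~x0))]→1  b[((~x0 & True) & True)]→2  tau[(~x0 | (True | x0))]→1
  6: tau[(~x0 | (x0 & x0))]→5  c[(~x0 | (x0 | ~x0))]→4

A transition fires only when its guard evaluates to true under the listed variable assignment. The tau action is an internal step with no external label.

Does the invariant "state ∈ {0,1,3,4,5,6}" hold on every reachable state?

Allowed set {0,1,3,4,5,6}
Reach set: {0,1,2,5}
  0: ✓
  1: ✓
  2: outside
  5: ✓
counterexample path to 2: a·b

Answer: INVARIANT VIOLATED at state 2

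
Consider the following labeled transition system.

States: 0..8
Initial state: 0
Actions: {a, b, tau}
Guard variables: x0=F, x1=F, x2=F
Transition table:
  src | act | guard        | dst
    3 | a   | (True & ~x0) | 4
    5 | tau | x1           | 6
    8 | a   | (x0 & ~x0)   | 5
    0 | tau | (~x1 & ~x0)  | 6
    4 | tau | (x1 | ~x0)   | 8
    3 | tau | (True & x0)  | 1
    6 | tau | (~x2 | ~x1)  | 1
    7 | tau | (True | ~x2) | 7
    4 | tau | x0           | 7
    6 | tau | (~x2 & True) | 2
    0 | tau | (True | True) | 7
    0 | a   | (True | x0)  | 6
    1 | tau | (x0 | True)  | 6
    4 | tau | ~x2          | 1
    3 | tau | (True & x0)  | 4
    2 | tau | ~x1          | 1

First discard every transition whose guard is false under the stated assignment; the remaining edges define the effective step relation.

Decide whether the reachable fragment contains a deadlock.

R = {0,1,2,6,7}
  0: a→6  tau→6  tau→7  [deg 3]
  1: tau→6  [deg 1]
  2: tau→1  [deg 1]
  6: tau→1  tau→2  [deg 2]
  7: tau→7  [deg 1]

Answer: DEADLOCK-FREE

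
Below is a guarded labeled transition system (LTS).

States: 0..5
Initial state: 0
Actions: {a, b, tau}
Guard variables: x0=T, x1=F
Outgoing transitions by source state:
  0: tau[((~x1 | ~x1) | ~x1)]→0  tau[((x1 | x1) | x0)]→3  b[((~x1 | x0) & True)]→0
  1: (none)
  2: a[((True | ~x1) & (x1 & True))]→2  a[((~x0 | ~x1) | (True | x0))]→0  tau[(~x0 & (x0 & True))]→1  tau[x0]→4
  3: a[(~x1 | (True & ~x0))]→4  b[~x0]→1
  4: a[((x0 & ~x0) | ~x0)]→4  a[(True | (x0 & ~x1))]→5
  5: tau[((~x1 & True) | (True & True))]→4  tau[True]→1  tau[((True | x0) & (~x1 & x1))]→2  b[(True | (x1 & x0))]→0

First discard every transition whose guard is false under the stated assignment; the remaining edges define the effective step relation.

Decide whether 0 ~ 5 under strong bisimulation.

Compute ~ classes (split until stable):
  π0 = {{0,1,2,3,4,5}}
  π1 = {{0,5},{1},{2},{3,4}}
  π2 = {{0},{1},{2},{3},{4},{5}}
Fixed point at round 3; 6 class(es).
[0]={0}  [5]={5}

Answer: NOT BISIMILAR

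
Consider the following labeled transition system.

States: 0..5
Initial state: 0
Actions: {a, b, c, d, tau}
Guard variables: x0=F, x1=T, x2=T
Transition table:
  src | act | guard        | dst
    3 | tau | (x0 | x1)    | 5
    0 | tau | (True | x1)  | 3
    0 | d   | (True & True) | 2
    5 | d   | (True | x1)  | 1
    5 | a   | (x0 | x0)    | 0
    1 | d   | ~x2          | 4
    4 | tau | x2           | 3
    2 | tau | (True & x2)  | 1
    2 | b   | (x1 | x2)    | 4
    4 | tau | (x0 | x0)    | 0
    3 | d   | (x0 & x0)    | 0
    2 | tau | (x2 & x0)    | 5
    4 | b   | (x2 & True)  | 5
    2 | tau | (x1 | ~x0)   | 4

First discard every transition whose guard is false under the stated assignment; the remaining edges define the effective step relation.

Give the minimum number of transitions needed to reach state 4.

Answer: 2

Analysis:
Layered search for 4:
  L0 = {0}
  L1 = {2,3}
  L2 = {1,4,5}
4 enters at depth 2; path d·b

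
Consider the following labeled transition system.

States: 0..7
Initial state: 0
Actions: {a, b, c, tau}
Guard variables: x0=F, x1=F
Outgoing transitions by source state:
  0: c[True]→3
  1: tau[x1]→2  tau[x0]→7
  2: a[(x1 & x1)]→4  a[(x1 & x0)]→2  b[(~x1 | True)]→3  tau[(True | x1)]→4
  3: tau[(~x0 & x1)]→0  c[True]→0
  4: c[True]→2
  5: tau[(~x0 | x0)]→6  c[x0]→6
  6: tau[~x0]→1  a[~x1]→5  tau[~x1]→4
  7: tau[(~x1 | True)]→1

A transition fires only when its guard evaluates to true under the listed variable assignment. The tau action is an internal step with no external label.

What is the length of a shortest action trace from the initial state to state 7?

BFS to 7:
  Layer 0: {0}
  Layer 1: {3}
7 never appears.

Answer: UNREACHABLE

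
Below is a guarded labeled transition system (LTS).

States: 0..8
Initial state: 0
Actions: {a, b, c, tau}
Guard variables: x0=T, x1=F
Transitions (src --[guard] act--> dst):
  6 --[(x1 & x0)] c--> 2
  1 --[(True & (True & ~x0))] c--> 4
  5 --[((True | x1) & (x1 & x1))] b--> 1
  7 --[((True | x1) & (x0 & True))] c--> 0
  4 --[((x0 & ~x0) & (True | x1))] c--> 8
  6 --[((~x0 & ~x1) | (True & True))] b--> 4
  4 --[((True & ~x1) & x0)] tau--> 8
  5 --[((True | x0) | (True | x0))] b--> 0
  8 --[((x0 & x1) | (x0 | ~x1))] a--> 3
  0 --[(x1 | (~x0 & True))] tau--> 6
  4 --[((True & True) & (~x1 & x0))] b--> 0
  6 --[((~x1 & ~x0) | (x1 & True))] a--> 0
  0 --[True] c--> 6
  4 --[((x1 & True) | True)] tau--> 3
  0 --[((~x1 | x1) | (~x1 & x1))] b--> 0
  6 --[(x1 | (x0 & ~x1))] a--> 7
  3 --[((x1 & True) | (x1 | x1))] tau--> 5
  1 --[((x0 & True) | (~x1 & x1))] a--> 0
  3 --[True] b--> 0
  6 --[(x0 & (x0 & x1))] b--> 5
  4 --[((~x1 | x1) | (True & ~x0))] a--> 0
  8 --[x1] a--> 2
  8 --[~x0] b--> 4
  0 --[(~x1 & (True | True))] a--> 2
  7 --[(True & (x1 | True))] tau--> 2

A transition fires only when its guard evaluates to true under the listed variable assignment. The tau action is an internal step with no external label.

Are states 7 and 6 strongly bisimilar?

Bisimulation quotient by refinement:
  π0 = {{0,1,2,3,4,5,6,7,8}}
  π1 = {{0},{1,8},{2},{3,5},{4},{6},{7}}
  π2 = {{0},{1},{2},{3,5},{4},{6},{7},{8}}
stable after 3 split(s): 8 block(s)
class of 7: {7}; class of 6: {6}

Answer: NOT BISIMILAR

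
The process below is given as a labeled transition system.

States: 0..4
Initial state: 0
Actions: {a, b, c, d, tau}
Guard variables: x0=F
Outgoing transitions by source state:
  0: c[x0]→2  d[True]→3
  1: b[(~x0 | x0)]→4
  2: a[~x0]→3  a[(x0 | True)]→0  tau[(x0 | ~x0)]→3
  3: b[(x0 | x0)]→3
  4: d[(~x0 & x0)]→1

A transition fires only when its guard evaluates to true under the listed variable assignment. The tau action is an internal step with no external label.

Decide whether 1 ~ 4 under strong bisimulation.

Compute ~ classes (split until stable):
  round 0: {{0,1,2,3,4}}
  round 1: {{0},{1},{2},{3,4}}
Fixed point at round 2; 4 class(es).
[1]={1}  [4]={3,4}

Answer: NOT BISIMILAR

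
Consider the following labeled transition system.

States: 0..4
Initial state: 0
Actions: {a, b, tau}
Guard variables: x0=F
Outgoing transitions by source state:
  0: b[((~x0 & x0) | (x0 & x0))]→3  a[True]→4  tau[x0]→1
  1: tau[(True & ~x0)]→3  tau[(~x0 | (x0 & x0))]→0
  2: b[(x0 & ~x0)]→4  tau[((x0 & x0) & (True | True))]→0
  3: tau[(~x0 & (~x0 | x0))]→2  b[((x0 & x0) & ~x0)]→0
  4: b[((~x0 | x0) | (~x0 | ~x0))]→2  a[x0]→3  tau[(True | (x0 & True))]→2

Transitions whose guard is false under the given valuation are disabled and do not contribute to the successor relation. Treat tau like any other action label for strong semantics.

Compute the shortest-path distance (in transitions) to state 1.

Answer: UNREACHABLE

Trace:
Layered search for 1:
  depth 0: {0}
  depth 1: {4}
  depth 2: {2}
1 never appears.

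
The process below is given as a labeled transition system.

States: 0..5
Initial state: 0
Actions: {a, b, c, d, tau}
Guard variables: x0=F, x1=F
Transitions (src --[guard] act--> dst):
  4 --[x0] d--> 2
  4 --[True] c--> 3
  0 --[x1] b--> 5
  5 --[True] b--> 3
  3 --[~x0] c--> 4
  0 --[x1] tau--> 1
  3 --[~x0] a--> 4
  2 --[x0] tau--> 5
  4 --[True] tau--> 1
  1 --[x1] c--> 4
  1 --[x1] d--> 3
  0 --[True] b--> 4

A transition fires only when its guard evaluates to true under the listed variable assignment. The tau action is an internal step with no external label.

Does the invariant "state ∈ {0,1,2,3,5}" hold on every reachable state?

Safe = {0,1,2,3,5}
Reach set: {0,1,3,4}
  0: ✓
  1: ✓
  3: ✓
  4: ✗ unsafe
reach 4 via b — violates

Answer: INVARIANT VIOLATED at state 4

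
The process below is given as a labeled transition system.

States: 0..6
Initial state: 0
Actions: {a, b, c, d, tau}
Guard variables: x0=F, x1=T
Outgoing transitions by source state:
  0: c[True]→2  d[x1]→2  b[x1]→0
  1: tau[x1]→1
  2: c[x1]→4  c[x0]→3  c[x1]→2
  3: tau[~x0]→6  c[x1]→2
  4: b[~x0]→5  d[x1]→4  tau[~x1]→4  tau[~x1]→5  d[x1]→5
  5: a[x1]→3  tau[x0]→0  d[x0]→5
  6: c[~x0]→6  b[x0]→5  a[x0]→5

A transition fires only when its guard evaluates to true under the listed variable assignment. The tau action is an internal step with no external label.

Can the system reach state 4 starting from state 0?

Guard filter leaves 13 enabled edge(s).
L0 = {0}
L1 = {2}  total {0,2}
L2 = {4}  total {0,2,4}
L3 = {5}  total {0,2,4,5}
L4 = {3}  total {0,2,3,4,5}
L5 = {6}  total {0,2,3,4,5,6}
R = {0,2,3,4,5,6}
trace reaching 4: c·c

Answer: REACHABLE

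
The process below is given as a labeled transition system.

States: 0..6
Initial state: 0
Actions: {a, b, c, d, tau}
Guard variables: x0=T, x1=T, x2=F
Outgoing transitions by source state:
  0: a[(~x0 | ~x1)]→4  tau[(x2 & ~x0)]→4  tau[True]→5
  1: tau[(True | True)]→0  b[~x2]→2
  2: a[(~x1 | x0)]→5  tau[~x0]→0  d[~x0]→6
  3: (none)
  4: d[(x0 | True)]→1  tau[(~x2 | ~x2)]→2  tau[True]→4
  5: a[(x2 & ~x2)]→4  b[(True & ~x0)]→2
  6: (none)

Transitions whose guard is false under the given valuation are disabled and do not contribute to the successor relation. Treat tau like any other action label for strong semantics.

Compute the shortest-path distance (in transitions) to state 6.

Answer: UNREACHABLE

Working:
Breadth-first toward 6:
  Layer 0: {0}
  Layer 1: {5}
6 never appears.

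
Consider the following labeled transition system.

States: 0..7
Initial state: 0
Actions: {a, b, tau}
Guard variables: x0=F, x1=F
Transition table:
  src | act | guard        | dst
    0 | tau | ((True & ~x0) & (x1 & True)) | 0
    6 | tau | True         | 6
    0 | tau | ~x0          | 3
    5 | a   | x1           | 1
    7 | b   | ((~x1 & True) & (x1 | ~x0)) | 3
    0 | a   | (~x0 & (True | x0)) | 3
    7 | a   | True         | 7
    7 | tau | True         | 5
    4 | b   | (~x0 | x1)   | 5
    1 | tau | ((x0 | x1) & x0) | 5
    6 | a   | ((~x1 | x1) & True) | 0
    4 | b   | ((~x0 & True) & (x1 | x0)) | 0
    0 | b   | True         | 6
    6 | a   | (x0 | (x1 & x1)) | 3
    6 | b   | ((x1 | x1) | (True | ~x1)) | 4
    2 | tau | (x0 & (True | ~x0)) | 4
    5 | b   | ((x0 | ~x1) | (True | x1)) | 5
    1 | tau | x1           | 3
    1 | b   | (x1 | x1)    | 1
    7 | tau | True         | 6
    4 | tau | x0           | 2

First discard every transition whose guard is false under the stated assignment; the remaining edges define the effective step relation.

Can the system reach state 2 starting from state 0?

Answer: UNREACHABLE

Working:
Guard filter leaves 12 enabled edge(s).
depth 0: {0}
depth 1: {3,6}  total {0,3,6}
depth 2: {4}  total {0,3,4,6}
depth 3: {5}  total {0,3,4,5,6}
Reachable = {0,3,4,5,6}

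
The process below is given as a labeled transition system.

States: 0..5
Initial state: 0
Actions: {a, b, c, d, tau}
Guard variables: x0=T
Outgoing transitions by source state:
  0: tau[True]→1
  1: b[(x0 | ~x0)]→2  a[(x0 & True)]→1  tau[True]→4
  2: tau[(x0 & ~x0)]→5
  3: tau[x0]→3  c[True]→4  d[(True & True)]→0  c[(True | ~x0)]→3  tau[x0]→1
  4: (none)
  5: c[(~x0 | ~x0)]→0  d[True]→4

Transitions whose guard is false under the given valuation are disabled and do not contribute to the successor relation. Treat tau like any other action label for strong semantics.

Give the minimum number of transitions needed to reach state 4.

Layered search for 4:
  depth 0: {0}
  depth 1: {1}
  depth 2: {2,4}
first hit 4 at d=2 via tau·tau

Answer: 2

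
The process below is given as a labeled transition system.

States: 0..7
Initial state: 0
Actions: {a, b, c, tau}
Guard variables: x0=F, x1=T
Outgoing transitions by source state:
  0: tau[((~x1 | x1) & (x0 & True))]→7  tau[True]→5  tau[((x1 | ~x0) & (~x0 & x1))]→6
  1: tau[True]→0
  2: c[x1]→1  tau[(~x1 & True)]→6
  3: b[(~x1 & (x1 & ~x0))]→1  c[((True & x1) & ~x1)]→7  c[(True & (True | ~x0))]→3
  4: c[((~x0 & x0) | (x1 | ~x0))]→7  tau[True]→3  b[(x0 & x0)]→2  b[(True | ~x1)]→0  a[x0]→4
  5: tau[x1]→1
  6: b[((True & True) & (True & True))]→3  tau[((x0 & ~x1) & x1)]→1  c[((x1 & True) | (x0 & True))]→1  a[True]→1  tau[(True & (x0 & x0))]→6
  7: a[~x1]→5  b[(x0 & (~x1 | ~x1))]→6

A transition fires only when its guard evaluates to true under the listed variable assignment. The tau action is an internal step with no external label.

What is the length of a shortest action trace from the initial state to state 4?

Answer: UNREACHABLE

Trace:
Breadth-first toward 4:
  Layer 0: {0}
  Layer 1: {5,6}
  Layer 2: {1,3}
4 never appears.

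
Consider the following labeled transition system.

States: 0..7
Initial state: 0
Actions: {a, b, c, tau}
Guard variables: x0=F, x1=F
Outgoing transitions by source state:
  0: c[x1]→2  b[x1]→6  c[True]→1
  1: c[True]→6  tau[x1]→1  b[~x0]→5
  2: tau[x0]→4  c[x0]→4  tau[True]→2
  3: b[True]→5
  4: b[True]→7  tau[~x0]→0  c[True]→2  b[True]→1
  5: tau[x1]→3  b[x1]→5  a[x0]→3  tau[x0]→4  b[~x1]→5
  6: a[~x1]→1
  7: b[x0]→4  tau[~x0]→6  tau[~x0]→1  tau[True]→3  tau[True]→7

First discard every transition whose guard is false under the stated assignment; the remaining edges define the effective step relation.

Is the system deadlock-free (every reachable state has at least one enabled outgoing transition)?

Answer: DEADLOCK-FREE

Working:
Reach set: {0,1,5,6}
  0: c→1  [1 exit(s)]
  1: b→5  c→6  [2 exit(s)]
  5: b→5  [1 exit(s)]
  6: a→1  [1 exit(s)]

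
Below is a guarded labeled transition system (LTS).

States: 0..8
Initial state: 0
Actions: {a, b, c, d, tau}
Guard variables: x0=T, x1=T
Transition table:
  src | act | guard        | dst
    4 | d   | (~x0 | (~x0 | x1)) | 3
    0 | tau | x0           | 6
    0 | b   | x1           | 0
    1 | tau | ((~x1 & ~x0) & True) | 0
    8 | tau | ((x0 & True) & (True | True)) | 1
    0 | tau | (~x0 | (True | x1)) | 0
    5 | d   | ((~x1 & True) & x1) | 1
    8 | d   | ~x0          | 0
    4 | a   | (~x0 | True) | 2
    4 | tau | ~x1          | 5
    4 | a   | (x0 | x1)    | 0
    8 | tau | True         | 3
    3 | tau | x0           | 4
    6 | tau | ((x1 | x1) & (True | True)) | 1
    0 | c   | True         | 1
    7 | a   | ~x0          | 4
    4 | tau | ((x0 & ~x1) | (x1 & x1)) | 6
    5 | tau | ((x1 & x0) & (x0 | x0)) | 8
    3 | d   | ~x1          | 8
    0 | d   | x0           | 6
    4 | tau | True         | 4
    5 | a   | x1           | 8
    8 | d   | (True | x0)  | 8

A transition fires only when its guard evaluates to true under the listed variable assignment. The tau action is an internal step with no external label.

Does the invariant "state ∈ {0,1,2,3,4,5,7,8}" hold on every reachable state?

Answer: INVARIANT VIOLATED at state 6

Trace:
Inv-set: {0,1,2,3,4,5,7,8}
Reach set: {0,1,6}
  0: ✓
  1: ✓
  6: VIOLATES
reach 6 via tau — violates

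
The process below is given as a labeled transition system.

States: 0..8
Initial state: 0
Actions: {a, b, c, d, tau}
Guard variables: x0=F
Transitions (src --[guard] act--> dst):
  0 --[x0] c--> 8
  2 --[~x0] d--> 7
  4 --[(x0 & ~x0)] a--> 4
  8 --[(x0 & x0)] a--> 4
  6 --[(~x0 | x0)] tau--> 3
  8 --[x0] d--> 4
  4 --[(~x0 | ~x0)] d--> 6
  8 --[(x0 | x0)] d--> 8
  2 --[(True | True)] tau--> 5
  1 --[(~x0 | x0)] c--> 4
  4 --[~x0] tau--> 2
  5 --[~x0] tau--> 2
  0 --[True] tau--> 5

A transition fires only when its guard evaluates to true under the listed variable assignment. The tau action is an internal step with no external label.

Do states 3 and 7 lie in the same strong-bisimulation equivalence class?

Answer: BISIMILAR

Working:
Compute ~ classes (split until stable):
  π0 = {{0,1,2,3,4,5,6,7,8}}
  π1 = {{0,5,6},{1},{2,4},{3,7,8}}
  π2 = {{0},{1},{2},{3,7,8},{4},{5},{6}}
Fixed point at round 3; 7 class(es).
3∈{3,7,8}, 7∈{3,7,8}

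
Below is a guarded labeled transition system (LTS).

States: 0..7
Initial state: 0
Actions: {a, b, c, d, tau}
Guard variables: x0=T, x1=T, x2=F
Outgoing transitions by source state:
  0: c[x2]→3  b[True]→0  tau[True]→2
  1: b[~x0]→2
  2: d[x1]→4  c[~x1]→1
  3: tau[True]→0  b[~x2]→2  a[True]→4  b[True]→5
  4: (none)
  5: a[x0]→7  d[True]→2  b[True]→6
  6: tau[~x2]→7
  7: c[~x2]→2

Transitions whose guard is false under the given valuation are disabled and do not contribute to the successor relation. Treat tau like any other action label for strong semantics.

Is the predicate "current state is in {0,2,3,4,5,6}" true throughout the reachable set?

Inv-set: {0,2,3,4,5,6}
Reachable = {0,2,4}
  0: ✓
  2: ✓
  4: ✓

Answer: INVARIANT HOLDS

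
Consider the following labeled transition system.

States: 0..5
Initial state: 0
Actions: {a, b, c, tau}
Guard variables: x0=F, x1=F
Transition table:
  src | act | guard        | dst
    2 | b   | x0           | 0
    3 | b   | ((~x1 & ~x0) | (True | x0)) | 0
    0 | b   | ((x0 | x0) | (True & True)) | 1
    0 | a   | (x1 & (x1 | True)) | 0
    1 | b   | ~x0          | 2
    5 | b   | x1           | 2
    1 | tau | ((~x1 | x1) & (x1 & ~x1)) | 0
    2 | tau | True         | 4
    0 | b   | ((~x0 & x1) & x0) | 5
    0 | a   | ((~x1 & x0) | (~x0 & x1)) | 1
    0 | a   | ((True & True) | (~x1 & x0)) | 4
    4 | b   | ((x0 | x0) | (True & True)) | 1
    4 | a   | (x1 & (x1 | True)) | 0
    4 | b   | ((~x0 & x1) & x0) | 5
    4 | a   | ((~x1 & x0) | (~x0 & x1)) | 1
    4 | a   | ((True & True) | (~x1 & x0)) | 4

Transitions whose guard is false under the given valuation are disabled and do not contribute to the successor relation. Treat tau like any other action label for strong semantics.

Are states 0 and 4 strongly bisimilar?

Answer: BISIMILAR

Working:
Bisimulation quotient by refinement:
  round 0: {{0,1,2,3,4,5}}
  round 1: {{0,4},{1,3},{2},{5}}
  round 2: {{0,4},{1},{2},{3},{5}}
5 equivalence class(es) (converged in 3)
class of 0: {0,4}; class of 4: {0,4}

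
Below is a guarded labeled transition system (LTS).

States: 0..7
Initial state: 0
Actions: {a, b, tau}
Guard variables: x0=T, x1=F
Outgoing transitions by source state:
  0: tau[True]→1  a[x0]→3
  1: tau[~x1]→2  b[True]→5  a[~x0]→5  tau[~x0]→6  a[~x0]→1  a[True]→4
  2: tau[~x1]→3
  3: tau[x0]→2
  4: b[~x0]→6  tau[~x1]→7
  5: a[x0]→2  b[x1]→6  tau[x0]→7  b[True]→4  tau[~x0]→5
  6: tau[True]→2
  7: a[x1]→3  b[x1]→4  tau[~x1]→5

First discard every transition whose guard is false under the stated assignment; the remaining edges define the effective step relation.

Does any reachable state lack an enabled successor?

R = {0,1,2,3,4,5,7}
  0: a→3  tau→1  [2 exit(s)]
  1: a→4  b→5  tau→2  [3 exit(s)]
  2: tau→3  [1 exit(s)]
  3: tau→2  [1 exit(s)]
  4: tau→7  [1 exit(s)]
  5: a→2  b→4  tau→7  [3 exit(s)]
  7: tau→5  [1 exit(s)]

Answer: DEADLOCK-FREE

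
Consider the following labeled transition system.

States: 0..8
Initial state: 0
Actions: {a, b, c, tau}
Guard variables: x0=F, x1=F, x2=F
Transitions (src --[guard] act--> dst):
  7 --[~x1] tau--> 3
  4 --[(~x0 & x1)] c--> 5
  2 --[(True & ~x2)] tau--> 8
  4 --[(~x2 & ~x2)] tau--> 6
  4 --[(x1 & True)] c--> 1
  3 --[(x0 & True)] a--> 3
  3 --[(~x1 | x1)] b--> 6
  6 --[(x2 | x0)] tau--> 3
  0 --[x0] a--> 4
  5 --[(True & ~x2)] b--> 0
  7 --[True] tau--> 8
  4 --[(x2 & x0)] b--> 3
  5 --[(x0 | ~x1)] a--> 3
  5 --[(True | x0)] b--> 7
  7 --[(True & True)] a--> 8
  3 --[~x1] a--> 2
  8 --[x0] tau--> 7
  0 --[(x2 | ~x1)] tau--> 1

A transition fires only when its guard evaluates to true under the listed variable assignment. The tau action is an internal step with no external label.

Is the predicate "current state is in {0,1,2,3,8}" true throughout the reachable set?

Inv-set: {0,1,2,3,8}
Reachable = {0,1}
  0: safe
  1: safe

Answer: INVARIANT HOLDS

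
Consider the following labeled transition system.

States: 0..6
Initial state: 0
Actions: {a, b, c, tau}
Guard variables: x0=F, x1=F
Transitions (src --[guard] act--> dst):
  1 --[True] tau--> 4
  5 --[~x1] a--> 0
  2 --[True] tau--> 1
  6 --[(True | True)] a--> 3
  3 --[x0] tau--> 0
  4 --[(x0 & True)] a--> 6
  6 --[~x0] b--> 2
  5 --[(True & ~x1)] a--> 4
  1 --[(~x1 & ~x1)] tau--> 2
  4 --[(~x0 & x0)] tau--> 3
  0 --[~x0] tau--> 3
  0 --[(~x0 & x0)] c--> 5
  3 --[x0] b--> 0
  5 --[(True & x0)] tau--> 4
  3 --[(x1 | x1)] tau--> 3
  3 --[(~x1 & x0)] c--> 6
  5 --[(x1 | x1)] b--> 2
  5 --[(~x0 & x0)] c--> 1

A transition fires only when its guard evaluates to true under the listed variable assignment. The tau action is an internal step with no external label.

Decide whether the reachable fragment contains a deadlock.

Reachable = {0,3}
  0: tau→3  [1 out]
  3: ∅  [STUCK]
witness 3: tau

Answer: DEADLOCK at state 3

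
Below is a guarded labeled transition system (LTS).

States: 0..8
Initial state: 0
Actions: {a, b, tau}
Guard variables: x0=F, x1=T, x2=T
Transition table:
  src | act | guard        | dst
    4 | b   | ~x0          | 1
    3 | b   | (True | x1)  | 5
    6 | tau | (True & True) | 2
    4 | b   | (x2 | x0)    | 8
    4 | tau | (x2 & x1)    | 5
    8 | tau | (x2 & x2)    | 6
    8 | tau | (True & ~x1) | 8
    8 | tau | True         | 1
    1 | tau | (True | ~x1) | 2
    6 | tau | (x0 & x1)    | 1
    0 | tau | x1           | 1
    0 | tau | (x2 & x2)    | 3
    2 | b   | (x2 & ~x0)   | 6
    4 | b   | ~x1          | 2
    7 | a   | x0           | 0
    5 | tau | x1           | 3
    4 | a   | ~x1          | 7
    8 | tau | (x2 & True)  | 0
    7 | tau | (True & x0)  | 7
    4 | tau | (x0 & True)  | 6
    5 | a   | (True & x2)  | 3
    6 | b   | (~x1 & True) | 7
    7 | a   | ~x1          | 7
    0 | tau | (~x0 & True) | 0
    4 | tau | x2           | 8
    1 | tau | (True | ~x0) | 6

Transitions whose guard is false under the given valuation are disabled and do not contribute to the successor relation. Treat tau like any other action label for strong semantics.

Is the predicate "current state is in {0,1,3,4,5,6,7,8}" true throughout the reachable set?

Allowed set {0,1,3,4,5,6,7,8}
R = {0,1,2,3,5,6}
  0: safe
  1: safe
  2: VIOLATES
  3: safe
  5: safe
  6: safe
witness against invariant: tau·tau → 2

Answer: INVARIANT VIOLATED at state 2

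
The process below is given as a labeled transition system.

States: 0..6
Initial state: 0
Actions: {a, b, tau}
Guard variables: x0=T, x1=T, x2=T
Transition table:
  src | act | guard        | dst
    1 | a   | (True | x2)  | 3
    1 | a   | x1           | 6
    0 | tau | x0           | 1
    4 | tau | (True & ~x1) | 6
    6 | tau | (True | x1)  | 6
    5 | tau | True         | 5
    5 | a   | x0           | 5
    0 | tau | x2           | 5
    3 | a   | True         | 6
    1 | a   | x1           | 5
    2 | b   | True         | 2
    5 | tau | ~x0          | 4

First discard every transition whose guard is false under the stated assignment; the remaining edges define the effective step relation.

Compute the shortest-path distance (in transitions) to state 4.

BFS to 4:
  Layer 0: {0}
  Layer 1: {1,5}
  Layer 2: {3,6}
4 never appears.

Answer: UNREACHABLE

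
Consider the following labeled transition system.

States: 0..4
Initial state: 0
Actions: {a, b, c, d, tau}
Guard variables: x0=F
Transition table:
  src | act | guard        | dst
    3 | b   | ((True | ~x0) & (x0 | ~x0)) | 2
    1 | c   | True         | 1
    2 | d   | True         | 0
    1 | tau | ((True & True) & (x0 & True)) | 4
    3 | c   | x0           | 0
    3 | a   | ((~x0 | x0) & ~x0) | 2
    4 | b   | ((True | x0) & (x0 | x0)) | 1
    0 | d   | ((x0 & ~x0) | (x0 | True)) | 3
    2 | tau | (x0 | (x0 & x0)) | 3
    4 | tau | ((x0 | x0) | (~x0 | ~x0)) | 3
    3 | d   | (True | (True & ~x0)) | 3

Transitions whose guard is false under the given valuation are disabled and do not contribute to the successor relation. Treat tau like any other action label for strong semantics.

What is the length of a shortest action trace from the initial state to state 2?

Layered search for 2:
  Layer 0: {0}
  Layer 1: {3}
  Layer 2: {2}
depth(2)=2, e.g. d·a

Answer: 2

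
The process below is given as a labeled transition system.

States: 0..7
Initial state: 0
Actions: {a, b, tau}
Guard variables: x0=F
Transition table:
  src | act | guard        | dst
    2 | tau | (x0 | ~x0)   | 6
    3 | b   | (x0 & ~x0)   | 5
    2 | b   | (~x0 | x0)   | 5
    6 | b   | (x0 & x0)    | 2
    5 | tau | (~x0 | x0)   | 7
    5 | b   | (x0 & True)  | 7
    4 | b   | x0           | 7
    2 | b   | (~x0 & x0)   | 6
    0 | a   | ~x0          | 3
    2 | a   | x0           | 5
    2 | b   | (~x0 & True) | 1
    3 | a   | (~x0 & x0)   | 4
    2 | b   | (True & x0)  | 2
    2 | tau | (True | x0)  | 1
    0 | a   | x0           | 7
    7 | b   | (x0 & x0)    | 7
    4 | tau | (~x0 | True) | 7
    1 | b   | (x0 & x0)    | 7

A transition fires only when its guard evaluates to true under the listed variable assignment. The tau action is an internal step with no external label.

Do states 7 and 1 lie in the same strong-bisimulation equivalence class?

Refine partition for ~:
  round 0: {{0,1,2,3,4,5,6,7}}
  round 1: {{0},{1,3,6,7},{2},{4,5}}
stable after 2 split(s): 4 block(s)
[7]={1,3,6,7}  [1]={1,3,6,7}

Answer: BISIMILAR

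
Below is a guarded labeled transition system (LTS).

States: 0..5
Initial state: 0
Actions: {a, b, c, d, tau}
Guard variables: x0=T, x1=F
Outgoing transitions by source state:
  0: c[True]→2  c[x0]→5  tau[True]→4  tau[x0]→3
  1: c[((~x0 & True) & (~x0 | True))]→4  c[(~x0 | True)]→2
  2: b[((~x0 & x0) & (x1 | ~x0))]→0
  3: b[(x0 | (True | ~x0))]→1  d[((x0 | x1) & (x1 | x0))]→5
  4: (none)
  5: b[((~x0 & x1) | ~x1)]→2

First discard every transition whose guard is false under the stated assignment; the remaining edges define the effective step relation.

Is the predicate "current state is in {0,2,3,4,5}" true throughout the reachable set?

Answer: INVARIANT VIOLATED at state 1

Trace:
Inv-set: {0,2,3,4,5}
Reachable = {0,1,2,3,4,5}
  0: safe
  1: VIOLATES
  2: safe
  3: safe
  4: safe
  5: safe
counterexample path to 1: tau·b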